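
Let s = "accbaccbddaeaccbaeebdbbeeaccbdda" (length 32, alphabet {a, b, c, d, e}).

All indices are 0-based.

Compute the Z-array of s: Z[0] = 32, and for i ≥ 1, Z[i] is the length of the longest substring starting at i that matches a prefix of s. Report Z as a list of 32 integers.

Z[0]=32
i=1: fresh scan; Z[1]=0
i=2: fresh scan; Z[2]=0
i=3: fresh scan; Z[3]=0
i=4: fresh scan; Z[4]=4 extend→box=[4,8)
i=5: min(r-i=3, Z[1]=0)=0; Z[5]=0
i=6: min(r-i=2, Z[2]=0)=0; Z[6]=0
i=7: min(r-i=1, Z[3]=0)=0; Z[7]=0
i=8: fresh scan; Z[8]=0
i=9: fresh scan; Z[9]=0
i=10: fresh scan; Z[10]=1 extend→box=[10,11)
i=11: fresh scan; Z[11]=0
i=12: fresh scan; Z[12]=5 extend→box=[12,17)
i=13: min(r-i=4, Z[1]=0)=0; Z[13]=0
i=14: min(r-i=3, Z[2]=0)=0; Z[14]=0
i=15: min(r-i=2, Z[3]=0)=0; Z[15]=0
i=16: min(r-i=1, Z[4]=4)=1; Z[16]=1
i=17: fresh scan; Z[17]=0
i=18: fresh scan; Z[18]=0
i=19: fresh scan; Z[19]=0
i=20: fresh scan; Z[20]=0
i=21: fresh scan; Z[21]=0
i=22: fresh scan; Z[22]=0
i=23: fresh scan; Z[23]=0
i=24: fresh scan; Z[24]=0
i=25: fresh scan; Z[25]=4 extend→box=[25,29)
i=26: min(r-i=3, Z[1]=0)=0; Z[26]=0
i=27: min(r-i=2, Z[2]=0)=0; Z[27]=0
i=28: min(r-i=1, Z[3]=0)=0; Z[28]=0
i=29: fresh scan; Z[29]=0
i=30: fresh scan; Z[30]=0
i=31: fresh scan; Z[31]=1 extend→box=[31,32)

[32, 0, 0, 0, 4, 0, 0, 0, 0, 0, 1, 0, 5, 0, 0, 0, 1, 0, 0, 0, 0, 0, 0, 0, 0, 4, 0, 0, 0, 0, 0, 1]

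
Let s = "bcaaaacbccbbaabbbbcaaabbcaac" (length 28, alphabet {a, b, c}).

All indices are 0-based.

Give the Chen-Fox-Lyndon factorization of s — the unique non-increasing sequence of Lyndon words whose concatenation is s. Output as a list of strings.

["bc", "aaaacbccbbaabbbbcaaabbcaac"]

emit factor 1: 'bc' (i=0, period=2)
emit factor 2: 'aaaacbccbbaabbbbcaaabbcaac' (i=2, period=26)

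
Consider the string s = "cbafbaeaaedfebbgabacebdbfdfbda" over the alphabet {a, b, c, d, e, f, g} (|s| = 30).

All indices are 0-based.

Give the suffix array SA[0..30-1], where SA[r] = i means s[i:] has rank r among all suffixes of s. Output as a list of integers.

sorted suffixes:
  #0 SA[0]=29  'a'
  #1 SA[1]=7  'aaedfebbgabacebdbfdfbda'
  #2 SA[2]=16  'abacebdbfdfbda'
  #3 SA[3]=18  'acebdbfdfbda'
  #4 SA[4]=5  'aeaaedfebbgabacebdbfdfbda'
  #5 SA[5]=8  'aedfebbgabacebdbfdfbda'
  #6 SA[6]=2  'afbaeaaedfebbgabacebdbfdfbda'
  #7 SA[7]=17  'bacebdbfdfbda'
  #8 SA[8]=4  'baeaaedfebbgabacebdbfdfbda'
  #9 SA[9]=1  'bafbaeaaedfebbgabacebdbfdfbda'
  #10 SA[10]=13  'bbgabacebdbfdfbda'
  #11 SA[11]=27  'bda'
  #12 SA[12]=21  'bdbfdfbda'
  #13 SA[13]=23  'bfdfbda'
  #14 SA[14]=14  'bgabacebdbfdfbda'
  #15 SA[15]=0  'cbafbaeaaedfebbgabacebdbfdfbda'
  #16 SA[16]=19  'cebdbfdfbda'
  #17 SA[17]=28  'da'
  #18 SA[18]=22  'dbfdfbda'
  #19 SA[19]=25  'dfbda'
  #20 SA[20]=10  'dfebbgabacebdbfdfbda'
  #21 SA[21]=6  'eaaedfebbgabacebdbfdfbda'
  #22 SA[22]=12  'ebbgabacebdbfdfbda'
  #23 SA[23]=20  'ebdbfdfbda'
  #24 SA[24]=9  'edfebbgabacebdbfdfbda'
  #25 SA[25]=3  'fbaeaaedfebbgabacebdbfdfbda'
  #26 SA[26]=26  'fbda'
  #27 SA[27]=24  'fdfbda'
  #28 SA[28]=11  'febbgabacebdbfdfbda'
  #29 SA[29]=15  'gabacebdbfdfbda'

[29, 7, 16, 18, 5, 8, 2, 17, 4, 1, 13, 27, 21, 23, 14, 0, 19, 28, 22, 25, 10, 6, 12, 20, 9, 3, 26, 24, 11, 15]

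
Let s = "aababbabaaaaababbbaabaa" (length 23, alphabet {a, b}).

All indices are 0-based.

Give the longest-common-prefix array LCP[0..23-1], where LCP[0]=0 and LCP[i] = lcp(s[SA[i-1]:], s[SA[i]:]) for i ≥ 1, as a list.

[0, 1, 2, 4, 3, 2, 4, 6, 1, 4, 3, 5, 2, 3, 0, 3, 3, 2, 3, 4, 1, 3, 2]

sorted suffixes:
  #0 SA[0]=22  'a'
  #1 SA[1]=21  'aa'
  #2 SA[2]=8  'aaaaababbbaabaa'
  #3 SA[3]=9  'aaaababbbaabaa'
  #4 SA[4]=10  'aaababbbaabaa'
  #5 SA[5]=18  'aabaa'
  #6 SA[6]=0  'aababbabaaaaababbbaabaa'
  #7 SA[7]=11  'aababbbaabaa'
  #8 SA[8]=19  'abaa'
  #9 SA[9]=6  'abaaaaababbbaabaa'
  #10 SA[10]=1  'ababbabaaaaababbbaabaa'
  #11 SA[11]=12  'ababbbaabaa'
  #12 SA[12]=3  'abbabaaaaababbbaabaa'
  #13 SA[13]=14  'abbbaabaa'
  #14 SA[14]=20  'baa'
  #15 SA[15]=7  'baaaaababbbaabaa'
  #16 SA[16]=17  'baabaa'
  #17 SA[17]=5  'babaaaaababbbaabaa'
  #18 SA[18]=2  'babbabaaaaababbbaabaa'
  #19 SA[19]=13  'babbbaabaa'
  #20 SA[20]=16  'bbaabaa'
  #21 SA[21]=4  'bbabaaaaababbbaabaa'
  #22 SA[22]=15  'bbbaabaa'

SA = [22, 21, 8, 9, 10, 18, 0, 11, 19, 6, 1, 12, 3, 14, 20, 7, 17, 5, 2, 13, 16, 4, 15]
rank  pair      lcp
   1  s[22:],s[21:]  1  'a'
   2  s[21:],s[8:]  2  'aa'
   3  s[8:],s[9:]  4  'aaaa'
   4  s[9:],s[10:]  3  'aaa'
   5  s[10:],s[18:]  2  'aa'
   6  s[18:],s[0:]  4  'aaba'
   7  s[0:],s[11:]  6  'aababb'
   8  s[11:],s[19:]  1  'a'
   9  s[19:],s[6:]  4  'abaa'
  10  s[6:],s[1:]  3  'aba'
  11  s[1:],s[12:]  5  'ababb'
  12  s[12:],s[3:]  2  'ab'
  13  s[3:],s[14:]  3  'abb'
  14  s[14:],s[20:]  0  ''
  15  s[20:],s[7:]  3  'baa'
  16  s[7:],s[17:]  3  'baa'
  17  s[17:],s[5:]  2  'ba'
  18  s[5:],s[2:]  3  'bab'
  19  s[2:],s[13:]  4  'babb'
  20  s[13:],s[16:]  1  'b'
  21  s[16:],s[4:]  3  'bba'
  22  s[4:],s[15:]  2  'bb'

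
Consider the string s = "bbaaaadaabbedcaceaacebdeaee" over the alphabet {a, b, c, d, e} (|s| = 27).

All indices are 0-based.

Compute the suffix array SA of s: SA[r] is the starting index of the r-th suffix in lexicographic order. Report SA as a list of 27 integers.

[2, 3, 7, 17, 4, 8, 14, 18, 5, 24, 1, 0, 9, 21, 10, 13, 15, 19, 6, 12, 22, 26, 16, 23, 20, 11, 25]

sorted suffixes:
  #0 SA[0]=2  'aaaadaabbedcaceaacebdeaee'
  #1 SA[1]=3  'aaadaabbedcaceaacebdeaee'
  #2 SA[2]=7  'aabbedcaceaacebdeaee'
  #3 SA[3]=17  'aacebdeaee'
  #4 SA[4]=4  'aadaabbedcaceaacebdeaee'
  #5 SA[5]=8  'abbedcaceaacebdeaee'
  #6 SA[6]=14  'aceaacebdeaee'
  #7 SA[7]=18  'acebdeaee'
  #8 SA[8]=5  'adaabbedcaceaacebdeaee'
  #9 SA[9]=24  'aee'
  #10 SA[10]=1  'baaaadaabbedcaceaacebdeaee'
  #11 SA[11]=0  'bbaaaadaabbedcaceaacebdeaee'
  #12 SA[12]=9  'bbedcaceaacebdeaee'
  #13 SA[13]=21  'bdeaee'
  #14 SA[14]=10  'bedcaceaacebdeaee'
  #15 SA[15]=13  'caceaacebdeaee'
  #16 SA[16]=15  'ceaacebdeaee'
  #17 SA[17]=19  'cebdeaee'
  #18 SA[18]=6  'daabbedcaceaacebdeaee'
  #19 SA[19]=12  'dcaceaacebdeaee'
  #20 SA[20]=22  'deaee'
  #21 SA[21]=26  'e'
  #22 SA[22]=16  'eaacebdeaee'
  #23 SA[23]=23  'eaee'
  #24 SA[24]=20  'ebdeaee'
  #25 SA[25]=11  'edcaceaacebdeaee'
  #26 SA[26]=25  'ee'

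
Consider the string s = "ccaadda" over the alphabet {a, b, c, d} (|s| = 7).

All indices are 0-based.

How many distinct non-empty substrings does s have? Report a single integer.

rank | idx | suffix
   0 |   6 | a
   1 |   2 | aadda
   2 |   3 | adda
   3 |   1 | caadda
   4 |   0 | ccaadda
   5 |   5 | da
   6 |   4 | dda

SA = [6, 2, 3, 1, 0, 5, 4]
i: (SA[i-1],SA[i]) lcp shared
  1: (6,2) 1 'a'
  2: (2,3) 1 'a'
  3: (3,1) 0 ''
  4: (1,0) 1 'c'
  5: (0,5) 0 ''
  6: (5,4) 1 'd'

n(n+1)/2 = 7·8/2 = 28
Σ LCP = 0 + 1 + 1 + 0 + 1 + 0 + 1 = 4
distinct = 28 − 4 = 24

24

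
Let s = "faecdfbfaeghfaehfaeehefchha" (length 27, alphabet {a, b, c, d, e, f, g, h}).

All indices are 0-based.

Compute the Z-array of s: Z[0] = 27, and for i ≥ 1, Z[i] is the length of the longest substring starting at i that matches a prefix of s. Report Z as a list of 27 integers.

[27, 0, 0, 0, 0, 1, 0, 3, 0, 0, 0, 0, 3, 0, 0, 0, 3, 0, 0, 0, 0, 0, 1, 0, 0, 0, 0]

Z[0]=27
i=1: fresh scan; Z[1]=0
i=2: fresh scan; Z[2]=0
i=3: fresh scan; Z[3]=0
i=4: fresh scan; Z[4]=0
i=5: fresh scan; Z[5]=1 scan→box=[5,6)
i=6: fresh scan; Z[6]=0
i=7: fresh scan; Z[7]=3 scan→box=[7,10)
i=8: min(r-i=2, Z[1]=0)=0; Z[8]=0
i=9: min(r-i=1, Z[2]=0)=0; Z[9]=0
i=10: fresh scan; Z[10]=0
i=11: fresh scan; Z[11]=0
i=12: fresh scan; Z[12]=3 scan→box=[12,15)
i=13: min(r-i=2, Z[1]=0)=0; Z[13]=0
i=14: min(r-i=1, Z[2]=0)=0; Z[14]=0
i=15: fresh scan; Z[15]=0
i=16: fresh scan; Z[16]=3 scan→box=[16,19)
i=17: min(r-i=2, Z[1]=0)=0; Z[17]=0
i=18: min(r-i=1, Z[2]=0)=0; Z[18]=0
i=19: fresh scan; Z[19]=0
i=20: fresh scan; Z[20]=0
i=21: fresh scan; Z[21]=0
i=22: fresh scan; Z[22]=1 scan→box=[22,23)
i=23: fresh scan; Z[23]=0
i=24: fresh scan; Z[24]=0
i=25: fresh scan; Z[25]=0
i=26: fresh scan; Z[26]=0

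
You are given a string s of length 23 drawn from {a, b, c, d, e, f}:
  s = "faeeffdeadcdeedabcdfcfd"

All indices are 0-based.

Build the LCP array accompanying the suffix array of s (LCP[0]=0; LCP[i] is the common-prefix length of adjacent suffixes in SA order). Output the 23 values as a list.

rank | idx | suffix
   0 |  15 | abcdfcfd
   1 |   8 | adcdeedabcdfcfd
   2 |   1 | aeeffdeadcdeedabcdfcfd
   3 |  16 | bcdfcfd
   4 |  10 | cdeedabcdfcfd
   5 |  17 | cdfcfd
   6 |  20 | cfd
   7 |  22 | d
   8 |  14 | dabcdfcfd
   9 |   9 | dcdeedabcdfcfd
  10 |   6 | deadcdeedabcdfcfd
  11 |  11 | deedabcdfcfd
  12 |  18 | dfcfd
  13 |   7 | eadcdeedabcdfcfd
  14 |  13 | edabcdfcfd
  15 |  12 | eedabcdfcfd
  16 |   2 | eeffdeadcdeedabcdfcfd
  17 |   3 | effdeadcdeedabcdfcfd
  18 |   0 | faeeffdeadcdeedabcdfcfd
  19 |  19 | fcfd
  20 |  21 | fd
  21 |   5 | fdeadcdeedabcdfcfd
  22 |   4 | ffdeadcdeedabcdfcfd

SA = [15, 8, 1, 16, 10, 17, 20, 22, 14, 9, 6, 11, 18, 7, 13, 12, 2, 3, 0, 19, 21, 5, 4]
i: (SA[i-1],SA[i]) lcp shared
  1: (15,8) 1 'a'
  2: (8,1) 1 'a'
  3: (1,16) 0 ''
  4: (16,10) 0 ''
  5: (10,17) 2 'cd'
  6: (17,20) 1 'c'
  7: (20,22) 0 ''
  8: (22,14) 1 'd'
  9: (14,9) 1 'd'
  10: (9,6) 1 'd'
  11: (6,11) 2 'de'
  12: (11,18) 1 'd'
  13: (18,7) 0 ''
  14: (7,13) 1 'e'
  15: (13,12) 1 'e'
  16: (12,2) 2 'ee'
  17: (2,3) 1 'e'
  18: (3,0) 0 ''
  19: (0,19) 1 'f'
  20: (19,21) 1 'f'
  21: (21,5) 2 'fd'
  22: (5,4) 1 'f'

[0, 1, 1, 0, 0, 2, 1, 0, 1, 1, 1, 2, 1, 0, 1, 1, 2, 1, 0, 1, 1, 2, 1]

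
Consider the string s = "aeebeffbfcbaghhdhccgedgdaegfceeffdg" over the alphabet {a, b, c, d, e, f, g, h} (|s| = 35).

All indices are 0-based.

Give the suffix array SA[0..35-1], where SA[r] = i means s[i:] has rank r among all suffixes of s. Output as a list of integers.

[0, 24, 11, 10, 3, 7, 9, 17, 28, 18, 23, 33, 21, 15, 2, 20, 1, 29, 4, 30, 25, 6, 8, 27, 32, 5, 31, 34, 22, 19, 26, 12, 16, 14, 13]

rank | idx | suffix
   0 |   0 | aeebeffbfcbaghhdhccgedgdaegfceeffdg
   1 |  24 | aegfceeffdg
   2 |  11 | aghhdhccgedgdaegfceeffdg
   3 |  10 | baghhdhccgedgdaegfceeffdg
   4 |   3 | beffbfcbaghhdhccgedgdaegfceeffdg
   5 |   7 | bfcbaghhdhccgedgdaegfceeffdg
   6 |   9 | cbaghhdhccgedgdaegfceeffdg
   7 |  17 | ccgedgdaegfceeffdg
   8 |  28 | ceeffdg
   9 |  18 | cgedgdaegfceeffdg
  10 |  23 | daegfceeffdg
  11 |  33 | dg
  12 |  21 | dgdaegfceeffdg
  13 |  15 | dhccgedgdaegfceeffdg
  14 |   2 | ebeffbfcbaghhdhccgedgdaegfceeffdg
  15 |  20 | edgdaegfceeffdg
  16 |   1 | eebeffbfcbaghhdhccgedgdaegfceeffdg
  17 |  29 | eeffdg
  18 |   4 | effbfcbaghhdhccgedgdaegfceeffdg
  19 |  30 | effdg
  20 |  25 | egfceeffdg
  21 |   6 | fbfcbaghhdhccgedgdaegfceeffdg
  22 |   8 | fcbaghhdhccgedgdaegfceeffdg
  23 |  27 | fceeffdg
  24 |  32 | fdg
  25 |   5 | ffbfcbaghhdhccgedgdaegfceeffdg
  26 |  31 | ffdg
  27 |  34 | g
  28 |  22 | gdaegfceeffdg
  29 |  19 | gedgdaegfceeffdg
  30 |  26 | gfceeffdg
  31 |  12 | ghhdhccgedgdaegfceeffdg
  32 |  16 | hccgedgdaegfceeffdg
  33 |  14 | hdhccgedgdaegfceeffdg
  34 |  13 | hhdhccgedgdaegfceeffdg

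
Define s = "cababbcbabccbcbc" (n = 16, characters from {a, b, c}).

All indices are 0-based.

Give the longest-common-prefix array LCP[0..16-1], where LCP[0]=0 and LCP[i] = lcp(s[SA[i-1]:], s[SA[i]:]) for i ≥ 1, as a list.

[0, 2, 2, 0, 3, 1, 1, 2, 3, 2, 0, 1, 1, 2, 3, 1]

sorted suffixes:
  #0 SA[0]=1  'ababbcbabccbcbc'
  #1 SA[1]=3  'abbcbabccbcbc'
  #2 SA[2]=8  'abccbcbc'
  #3 SA[3]=2  'babbcbabccbcbc'
  #4 SA[4]=7  'babccbcbc'
  #5 SA[5]=4  'bbcbabccbcbc'
  #6 SA[6]=14  'bc'
  #7 SA[7]=5  'bcbabccbcbc'
  #8 SA[8]=12  'bcbc'
  #9 SA[9]=9  'bccbcbc'
  #10 SA[10]=15  'c'
  #11 SA[11]=0  'cababbcbabccbcbc'
  #12 SA[12]=6  'cbabccbcbc'
  #13 SA[13]=13  'cbc'
  #14 SA[14]=11  'cbcbc'
  #15 SA[15]=10  'ccbcbc'

SA = [1, 3, 8, 2, 7, 4, 14, 5, 12, 9, 15, 0, 6, 13, 11, 10]
rank  pair      lcp
   1  s[1:],s[3:]  2  'ab'
   2  s[3:],s[8:]  2  'ab'
   3  s[8:],s[2:]  0  ''
   4  s[2:],s[7:]  3  'bab'
   5  s[7:],s[4:]  1  'b'
   6  s[4:],s[14:]  1  'b'
   7  s[14:],s[5:]  2  'bc'
   8  s[5:],s[12:]  3  'bcb'
   9  s[12:],s[9:]  2  'bc'
  10  s[9:],s[15:]  0  ''
  11  s[15:],s[0:]  1  'c'
  12  s[0:],s[6:]  1  'c'
  13  s[6:],s[13:]  2  'cb'
  14  s[13:],s[11:]  3  'cbc'
  15  s[11:],s[10:]  1  'c'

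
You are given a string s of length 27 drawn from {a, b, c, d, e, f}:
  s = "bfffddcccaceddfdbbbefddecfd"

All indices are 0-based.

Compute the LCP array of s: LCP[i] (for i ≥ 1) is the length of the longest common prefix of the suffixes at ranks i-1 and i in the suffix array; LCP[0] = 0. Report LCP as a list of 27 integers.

[0, 0, 2, 1, 1, 0, 1, 2, 1, 1, 0, 1, 1, 1, 2, 2, 1, 1, 0, 1, 1, 0, 2, 2, 3, 1, 2]

rank→(start, suffix):
  0 → (9, 'aceddfdbbbefddecfd')
  1 → (16, 'bbbefddecfd')
  2 → (17, 'bbefddecfd')
  3 → (18, 'befddecfd')
  4 → (0, 'bfffddcccaceddfdbbbefddecfd')
  5 → (8, 'caceddfdbbbefddecfd')
  6 → (7, 'ccaceddfdbbbefddecfd')
  7 → (6, 'cccaceddfdbbbefddecfd')
  8 → (10, 'ceddfdbbbefddecfd')
  9 → (24, 'cfd')
  10 → (26, 'd')
  11 → (15, 'dbbbefddecfd')
  12 → (5, 'dcccaceddfdbbbefddecfd')
  13 → (4, 'ddcccaceddfdbbbefddecfd')
  14 → (21, 'ddecfd')
  15 → (12, 'ddfdbbbefddecfd')
  16 → (22, 'decfd')
  17 → (13, 'dfdbbbefddecfd')
  18 → (23, 'ecfd')
  19 → (11, 'eddfdbbbefddecfd')
  20 → (19, 'efddecfd')
  21 → (25, 'fd')
  22 → (14, 'fdbbbefddecfd')
  23 → (3, 'fddcccaceddfdbbbefddecfd')
  24 → (20, 'fddecfd')
  25 → (2, 'ffddcccaceddfdbbbefddecfd')
  26 → (1, 'fffddcccaceddfdbbbefddecfd')

SA = [9, 16, 17, 18, 0, 8, 7, 6, 10, 24, 26, 15, 5, 4, 21, 12, 22, 13, 23, 11, 19, 25, 14, 3, 20, 2, 1]
rank  pair      lcp
   1  s[9:],s[16:]  0  ''
   2  s[16:],s[17:]  2  'bb'
   3  s[17:],s[18:]  1  'b'
   4  s[18:],s[0:]  1  'b'
   5  s[0:],s[8:]  0  ''
   6  s[8:],s[7:]  1  'c'
   7  s[7:],s[6:]  2  'cc'
   8  s[6:],s[10:]  1  'c'
   9  s[10:],s[24:]  1  'c'
  10  s[24:],s[26:]  0  ''
  11  s[26:],s[15:]  1  'd'
  12  s[15:],s[5:]  1  'd'
  13  s[5:],s[4:]  1  'd'
  14  s[4:],s[21:]  2  'dd'
  15  s[21:],s[12:]  2  'dd'
  16  s[12:],s[22:]  1  'd'
  17  s[22:],s[13:]  1  'd'
  18  s[13:],s[23:]  0  ''
  19  s[23:],s[11:]  1  'e'
  20  s[11:],s[19:]  1  'e'
  21  s[19:],s[25:]  0  ''
  22  s[25:],s[14:]  2  'fd'
  23  s[14:],s[3:]  2  'fd'
  24  s[3:],s[20:]  3  'fdd'
  25  s[20:],s[2:]  1  'f'
  26  s[2:],s[1:]  2  'ff'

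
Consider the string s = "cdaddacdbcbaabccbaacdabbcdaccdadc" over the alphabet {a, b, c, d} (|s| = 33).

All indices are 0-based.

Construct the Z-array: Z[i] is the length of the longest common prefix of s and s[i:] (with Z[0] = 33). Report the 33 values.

[33, 0, 0, 0, 0, 0, 2, 0, 0, 1, 0, 0, 0, 0, 1, 1, 0, 0, 0, 3, 0, 0, 0, 0, 3, 0, 0, 1, 4, 0, 0, 0, 1]

Z[0]=33
i=1: outside box; Z[1]=0
i=2: outside box; Z[2]=0
i=3: outside box; Z[3]=0
i=4: outside box; Z[4]=0
i=5: outside box; Z[5]=0
i=6: outside box; Z[6]=2 grow→box=[6,8)
i=7: min(r-i=1, Z[1]=0)=0; Z[7]=0
i=8: outside box; Z[8]=0
i=9: outside box; Z[9]=1 grow→box=[9,10)
i=10: outside box; Z[10]=0
i=11: outside box; Z[11]=0
i=12: outside box; Z[12]=0
i=13: outside box; Z[13]=0
i=14: outside box; Z[14]=1 grow→box=[14,15)
i=15: outside box; Z[15]=1 grow→box=[15,16)
i=16: outside box; Z[16]=0
i=17: outside box; Z[17]=0
i=18: outside box; Z[18]=0
i=19: outside box; Z[19]=3 grow→box=[19,22)
i=20: min(r-i=2, Z[1]=0)=0; Z[20]=0
i=21: min(r-i=1, Z[2]=0)=0; Z[21]=0
i=22: outside box; Z[22]=0
i=23: outside box; Z[23]=0
i=24: outside box; Z[24]=3 grow→box=[24,27)
i=25: min(r-i=2, Z[1]=0)=0; Z[25]=0
i=26: min(r-i=1, Z[2]=0)=0; Z[26]=0
i=27: outside box; Z[27]=1 grow→box=[27,28)
i=28: outside box; Z[28]=4 grow→box=[28,32)
i=29: min(r-i=3, Z[1]=0)=0; Z[29]=0
i=30: min(r-i=2, Z[2]=0)=0; Z[30]=0
i=31: min(r-i=1, Z[3]=0)=0; Z[31]=0
i=32: outside box; Z[32]=1 grow→box=[32,33)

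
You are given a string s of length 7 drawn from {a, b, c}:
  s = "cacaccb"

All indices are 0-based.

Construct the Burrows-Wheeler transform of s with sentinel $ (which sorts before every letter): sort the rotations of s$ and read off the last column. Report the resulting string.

rank  rotation  last
    0  $cacaccb  b
    1  acaccb$c  c
    2  accb$cac  c
    3  b$cacacc  c
    4  cacaccb$  $
    5  caccb$ca  a
    6  cb$cacac  c
    7  ccb$caca  a

bccc$aca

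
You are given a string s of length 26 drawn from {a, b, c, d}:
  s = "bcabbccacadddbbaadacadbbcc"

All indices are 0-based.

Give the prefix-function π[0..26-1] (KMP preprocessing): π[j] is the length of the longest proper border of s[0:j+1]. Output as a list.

[0, 0, 0, 1, 1, 2, 0, 0, 0, 0, 0, 0, 0, 1, 1, 0, 0, 0, 0, 0, 0, 0, 1, 1, 2, 0]

π[0] = 0
j=1 s[j]='c': π[1]=0 (border '')
j=2 s[j]='a': π[2]=0 (border '')
j=3 s[j]='b': π[3]=1 (border 'b')
j=4 s[j]='b': k: 1→0; π[4]=1 (border 'b')
j=5 s[j]='c': π[5]=2 (border 'bc')
j=6 s[j]='c': k: 2→0; π[6]=0 (border '')
j=7 s[j]='a': π[7]=0 (border '')
j=8 s[j]='c': π[8]=0 (border '')
j=9 s[j]='a': π[9]=0 (border '')
j=10 s[j]='d': π[10]=0 (border '')
j=11 s[j]='d': π[11]=0 (border '')
j=12 s[j]='d': π[12]=0 (border '')
j=13 s[j]='b': π[13]=1 (border 'b')
j=14 s[j]='b': k: 1→0; π[14]=1 (border 'b')
j=15 s[j]='a': k: 1→0; π[15]=0 (border '')
j=16 s[j]='a': π[16]=0 (border '')
j=17 s[j]='d': π[17]=0 (border '')
j=18 s[j]='a': π[18]=0 (border '')
j=19 s[j]='c': π[19]=0 (border '')
j=20 s[j]='a': π[20]=0 (border '')
j=21 s[j]='d': π[21]=0 (border '')
j=22 s[j]='b': π[22]=1 (border 'b')
j=23 s[j]='b': k: 1→0; π[23]=1 (border 'b')
j=24 s[j]='c': π[24]=2 (border 'bc')
j=25 s[j]='c': k: 2→0; π[25]=0 (border '')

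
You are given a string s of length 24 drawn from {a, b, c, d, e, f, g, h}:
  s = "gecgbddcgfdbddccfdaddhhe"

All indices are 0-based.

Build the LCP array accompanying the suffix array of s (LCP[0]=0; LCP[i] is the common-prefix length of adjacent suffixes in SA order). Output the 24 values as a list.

[0, 0, 4, 0, 1, 1, 2, 0, 1, 1, 2, 1, 3, 2, 1, 0, 1, 0, 2, 0, 1, 1, 0, 1]

sorted suffixes:
  #0 SA[0]=18  'addhhe'
  #1 SA[1]=11  'bddccfdaddhhe'
  #2 SA[2]=4  'bddcgfdbddccfdaddhhe'
  #3 SA[3]=14  'ccfdaddhhe'
  #4 SA[4]=15  'cfdaddhhe'
  #5 SA[5]=2  'cgbddcgfdbddccfdaddhhe'
  #6 SA[6]=7  'cgfdbddccfdaddhhe'
  #7 SA[7]=17  'daddhhe'
  #8 SA[8]=10  'dbddccfdaddhhe'
  #9 SA[9]=13  'dccfdaddhhe'
  #10 SA[10]=6  'dcgfdbddccfdaddhhe'
  #11 SA[11]=12  'ddccfdaddhhe'
  #12 SA[12]=5  'ddcgfdbddccfdaddhhe'
  #13 SA[13]=19  'ddhhe'
  #14 SA[14]=20  'dhhe'
  #15 SA[15]=23  'e'
  #16 SA[16]=1  'ecgbddcgfdbddccfdaddhhe'
  #17 SA[17]=16  'fdaddhhe'
  #18 SA[18]=9  'fdbddccfdaddhhe'
  #19 SA[19]=3  'gbddcgfdbddccfdaddhhe'
  #20 SA[20]=0  'gecgbddcgfdbddccfdaddhhe'
  #21 SA[21]=8  'gfdbddccfdaddhhe'
  #22 SA[22]=22  'he'
  #23 SA[23]=21  'hhe'

SA = [18, 11, 4, 14, 15, 2, 7, 17, 10, 13, 6, 12, 5, 19, 20, 23, 1, 16, 9, 3, 0, 8, 22, 21]
i: (SA[i-1],SA[i]) lcp shared
  1: (18,11) 0 ''
  2: (11,4) 4 'bddc'
  3: (4,14) 0 ''
  4: (14,15) 1 'c'
  5: (15,2) 1 'c'
  6: (2,7) 2 'cg'
  7: (7,17) 0 ''
  8: (17,10) 1 'd'
  9: (10,13) 1 'd'
  10: (13,6) 2 'dc'
  11: (6,12) 1 'd'
  12: (12,5) 3 'ddc'
  13: (5,19) 2 'dd'
  14: (19,20) 1 'd'
  15: (20,23) 0 ''
  16: (23,1) 1 'e'
  17: (1,16) 0 ''
  18: (16,9) 2 'fd'
  19: (9,3) 0 ''
  20: (3,0) 1 'g'
  21: (0,8) 1 'g'
  22: (8,22) 0 ''
  23: (22,21) 1 'h'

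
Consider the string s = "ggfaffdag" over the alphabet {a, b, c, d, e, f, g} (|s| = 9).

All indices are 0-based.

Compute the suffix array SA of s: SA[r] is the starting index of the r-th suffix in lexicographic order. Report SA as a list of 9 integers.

sorted suffixes:
  #0 SA[0]=3  'affdag'
  #1 SA[1]=7  'ag'
  #2 SA[2]=6  'dag'
  #3 SA[3]=2  'faffdag'
  #4 SA[4]=5  'fdag'
  #5 SA[5]=4  'ffdag'
  #6 SA[6]=8  'g'
  #7 SA[7]=1  'gfaffdag'
  #8 SA[8]=0  'ggfaffdag'

[3, 7, 6, 2, 5, 4, 8, 1, 0]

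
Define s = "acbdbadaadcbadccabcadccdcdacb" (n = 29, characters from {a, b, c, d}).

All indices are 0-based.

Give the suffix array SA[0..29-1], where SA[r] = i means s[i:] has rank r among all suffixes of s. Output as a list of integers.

[7, 16, 26, 0, 5, 8, 12, 19, 28, 4, 11, 17, 2, 15, 18, 27, 10, 1, 14, 21, 24, 22, 6, 25, 3, 9, 13, 20, 23]

rank | idx | suffix
   0 |   7 | aadcbadccabcadccdcdacb
   1 |  16 | abcadccdcdacb
   2 |  26 | acb
   3 |   0 | acbdbadaadcbadccabcadccdcdacb
   4 |   5 | adaadcbadccabcadccdcdacb
   5 |   8 | adcbadccabcadccdcdacb
   6 |  12 | adccabcadccdcdacb
   7 |  19 | adccdcdacb
   8 |  28 | b
   9 |   4 | badaadcbadccabcadccdcdacb
  10 |  11 | badccabcadccdcdacb
  11 |  17 | bcadccdcdacb
  12 |   2 | bdbadaadcbadccabcadccdcdacb
  13 |  15 | cabcadccdcdacb
  14 |  18 | cadccdcdacb
  15 |  27 | cb
  16 |  10 | cbadccabcadccdcdacb
  17 |   1 | cbdbadaadcbadccabcadccdcdacb
  18 |  14 | ccabcadccdcdacb
  19 |  21 | ccdcdacb
  20 |  24 | cdacb
  21 |  22 | cdcdacb
  22 |   6 | daadcbadccabcadccdcdacb
  23 |  25 | dacb
  24 |   3 | dbadaadcbadccabcadccdcdacb
  25 |   9 | dcbadccabcadccdcdacb
  26 |  13 | dccabcadccdcdacb
  27 |  20 | dccdcdacb
  28 |  23 | dcdacb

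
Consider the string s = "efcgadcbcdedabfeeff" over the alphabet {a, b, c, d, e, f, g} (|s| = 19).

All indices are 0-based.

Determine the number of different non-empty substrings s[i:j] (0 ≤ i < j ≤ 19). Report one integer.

177

rank | idx | suffix
   0 |  12 | abfeeff
   1 |   4 | adcbcdedabfeeff
   2 |   7 | bcdedabfeeff
   3 |  13 | bfeeff
   4 |   6 | cbcdedabfeeff
   5 |   8 | cdedabfeeff
   6 |   2 | cgadcbcdedabfeeff
   7 |  11 | dabfeeff
   8 |   5 | dcbcdedabfeeff
   9 |   9 | dedabfeeff
  10 |  10 | edabfeeff
  11 |  15 | eeff
  12 |   0 | efcgadcbcdedabfeeff
  13 |  16 | eff
  14 |  18 | f
  15 |   1 | fcgadcbcdedabfeeff
  16 |  14 | feeff
  17 |  17 | ff
  18 |   3 | gadcbcdedabfeeff

SA = [12, 4, 7, 13, 6, 8, 2, 11, 5, 9, 10, 15, 0, 16, 18, 1, 14, 17, 3]
rank  pair      lcp
   1  s[12:],s[4:]  1  'a'
   2  s[4:],s[7:]  0  ''
   3  s[7:],s[13:]  1  'b'
   4  s[13:],s[6:]  0  ''
   5  s[6:],s[8:]  1  'c'
   6  s[8:],s[2:]  1  'c'
   7  s[2:],s[11:]  0  ''
   8  s[11:],s[5:]  1  'd'
   9  s[5:],s[9:]  1  'd'
  10  s[9:],s[10:]  0  ''
  11  s[10:],s[15:]  1  'e'
  12  s[15:],s[0:]  1  'e'
  13  s[0:],s[16:]  2  'ef'
  14  s[16:],s[18:]  0  ''
  15  s[18:],s[1:]  1  'f'
  16  s[1:],s[14:]  1  'f'
  17  s[14:],s[17:]  1  'f'
  18  s[17:],s[3:]  0  ''

n(n+1)/2 = 19·20/2 = 190
Σ LCP = 0 + 1 + 0 + 1 + 0 + 1 + 1 + 0 + 1 + 1 + 0 + 1 + 1 + 2 + 0 + 1 + 1 + 1 + 0 = 13
distinct = 190 − 13 = 177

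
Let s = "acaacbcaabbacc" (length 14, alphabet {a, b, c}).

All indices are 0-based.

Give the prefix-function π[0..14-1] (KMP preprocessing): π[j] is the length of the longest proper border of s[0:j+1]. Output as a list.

π[0] = 0
j=1 s[j]='c': π[1]=0 (border '')
j=2 s[j]='a': π[2]=1 (border 'a')
j=3 s[j]='a': k: 1→0; π[3]=1 (border 'a')
j=4 s[j]='c': π[4]=2 (border 'ac')
j=5 s[j]='b': k: 2→0; π[5]=0 (border '')
j=6 s[j]='c': π[6]=0 (border '')
j=7 s[j]='a': π[7]=1 (border 'a')
j=8 s[j]='a': k: 1→0; π[8]=1 (border 'a')
j=9 s[j]='b': k: 1→0; π[9]=0 (border '')
j=10 s[j]='b': π[10]=0 (border '')
j=11 s[j]='a': π[11]=1 (border 'a')
j=12 s[j]='c': π[12]=2 (border 'ac')
j=13 s[j]='c': k: 2→0; π[13]=0 (border '')

[0, 0, 1, 1, 2, 0, 0, 1, 1, 0, 0, 1, 2, 0]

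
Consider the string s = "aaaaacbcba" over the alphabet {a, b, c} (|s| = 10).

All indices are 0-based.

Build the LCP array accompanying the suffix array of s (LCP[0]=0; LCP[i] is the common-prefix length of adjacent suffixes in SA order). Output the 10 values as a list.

[0, 1, 4, 3, 2, 1, 0, 1, 0, 2]

rank→(start, suffix):
  0 → (9, 'a')
  1 → (0, 'aaaaacbcba')
  2 → (1, 'aaaacbcba')
  3 → (2, 'aaacbcba')
  4 → (3, 'aacbcba')
  5 → (4, 'acbcba')
  6 → (8, 'ba')
  7 → (6, 'bcba')
  8 → (7, 'cba')
  9 → (5, 'cbcba')

SA = [9, 0, 1, 2, 3, 4, 8, 6, 7, 5]
i: (SA[i-1],SA[i]) lcp shared
  1: (9,0) 1 'a'
  2: (0,1) 4 'aaaa'
  3: (1,2) 3 'aaa'
  4: (2,3) 2 'aa'
  5: (3,4) 1 'a'
  6: (4,8) 0 ''
  7: (8,6) 1 'b'
  8: (6,7) 0 ''
  9: (7,5) 2 'cb'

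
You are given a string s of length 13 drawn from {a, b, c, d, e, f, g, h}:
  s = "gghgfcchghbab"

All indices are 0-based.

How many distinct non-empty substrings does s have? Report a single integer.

82

sorted suffixes:
  #0 SA[0]=11  'ab'
  #1 SA[1]=12  'b'
  #2 SA[2]=10  'bab'
  #3 SA[3]=5  'cchghbab'
  #4 SA[4]=6  'chghbab'
  #5 SA[5]=4  'fcchghbab'
  #6 SA[6]=3  'gfcchghbab'
  #7 SA[7]=0  'gghgfcchghbab'
  #8 SA[8]=8  'ghbab'
  #9 SA[9]=1  'ghgfcchghbab'
  #10 SA[10]=9  'hbab'
  #11 SA[11]=2  'hgfcchghbab'
  #12 SA[12]=7  'hghbab'

SA = [11, 12, 10, 5, 6, 4, 3, 0, 8, 1, 9, 2, 7]
i: (SA[i-1],SA[i]) lcp shared
  1: (11,12) 0 ''
  2: (12,10) 1 'b'
  3: (10,5) 0 ''
  4: (5,6) 1 'c'
  5: (6,4) 0 ''
  6: (4,3) 0 ''
  7: (3,0) 1 'g'
  8: (0,8) 1 'g'
  9: (8,1) 2 'gh'
  10: (1,9) 0 ''
  11: (9,2) 1 'h'
  12: (2,7) 2 'hg'

n(n+1)/2 = 13·14/2 = 91
Σ LCP = 0 + 0 + 1 + 0 + 1 + 0 + 0 + 1 + 1 + 2 + 0 + 1 + 2 = 9
distinct = 91 − 9 = 82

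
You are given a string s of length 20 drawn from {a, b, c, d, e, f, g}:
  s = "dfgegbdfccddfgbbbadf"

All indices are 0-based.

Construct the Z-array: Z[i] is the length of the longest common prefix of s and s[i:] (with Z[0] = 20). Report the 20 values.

Z[0]=20
i=1: outside box; Z[1]=0
i=2: outside box; Z[2]=0
i=3: outside box; Z[3]=0
i=4: outside box; Z[4]=0
i=5: outside box; Z[5]=0
i=6: outside box; Z[6]=2 extend→box=[6,8)
i=7: min(r-i=1, Z[1]=0)=0; Z[7]=0
i=8: outside box; Z[8]=0
i=9: outside box; Z[9]=0
i=10: outside box; Z[10]=1 extend→box=[10,11)
i=11: outside box; Z[11]=3 extend→box=[11,14)
i=12: min(r-i=2, Z[1]=0)=0; Z[12]=0
i=13: min(r-i=1, Z[2]=0)=0; Z[13]=0
i=14: outside box; Z[14]=0
i=15: outside box; Z[15]=0
i=16: outside box; Z[16]=0
i=17: outside box; Z[17]=0
i=18: outside box; Z[18]=2 extend→box=[18,20)
i=19: min(r-i=1, Z[1]=0)=0; Z[19]=0

[20, 0, 0, 0, 0, 0, 2, 0, 0, 0, 1, 3, 0, 0, 0, 0, 0, 0, 2, 0]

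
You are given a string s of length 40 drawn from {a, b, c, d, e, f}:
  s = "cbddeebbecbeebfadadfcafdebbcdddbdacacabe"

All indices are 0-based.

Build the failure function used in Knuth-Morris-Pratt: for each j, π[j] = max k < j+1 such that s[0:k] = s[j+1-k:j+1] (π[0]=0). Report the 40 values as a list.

π[0] = 0
j=1 s[j]='b': π[1]=0 (border '')
j=2 s[j]='d': π[2]=0 (border '')
j=3 s[j]='d': π[3]=0 (border '')
j=4 s[j]='e': π[4]=0 (border '')
j=5 s[j]='e': π[5]=0 (border '')
j=6 s[j]='b': π[6]=0 (border '')
j=7 s[j]='b': π[7]=0 (border '')
j=8 s[j]='e': π[8]=0 (border '')
j=9 s[j]='c': π[9]=1 (border 'c')
j=10 s[j]='b': π[10]=2 (border 'cb')
j=11 s[j]='e': k: 2→0; π[11]=0 (border '')
j=12 s[j]='e': π[12]=0 (border '')
j=13 s[j]='b': π[13]=0 (border '')
j=14 s[j]='f': π[14]=0 (border '')
j=15 s[j]='a': π[15]=0 (border '')
j=16 s[j]='d': π[16]=0 (border '')
j=17 s[j]='a': π[17]=0 (border '')
j=18 s[j]='d': π[18]=0 (border '')
j=19 s[j]='f': π[19]=0 (border '')
j=20 s[j]='c': π[20]=1 (border 'c')
j=21 s[j]='a': k: 1→0; π[21]=0 (border '')
j=22 s[j]='f': π[22]=0 (border '')
j=23 s[j]='d': π[23]=0 (border '')
j=24 s[j]='e': π[24]=0 (border '')
j=25 s[j]='b': π[25]=0 (border '')
j=26 s[j]='b': π[26]=0 (border '')
j=27 s[j]='c': π[27]=1 (border 'c')
j=28 s[j]='d': k: 1→0; π[28]=0 (border '')
j=29 s[j]='d': π[29]=0 (border '')
j=30 s[j]='d': π[30]=0 (border '')
j=31 s[j]='b': π[31]=0 (border '')
j=32 s[j]='d': π[32]=0 (border '')
j=33 s[j]='a': π[33]=0 (border '')
j=34 s[j]='c': π[34]=1 (border 'c')
j=35 s[j]='a': k: 1→0; π[35]=0 (border '')
j=36 s[j]='c': π[36]=1 (border 'c')
j=37 s[j]='a': k: 1→0; π[37]=0 (border '')
j=38 s[j]='b': π[38]=0 (border '')
j=39 s[j]='e': π[39]=0 (border '')

[0, 0, 0, 0, 0, 0, 0, 0, 0, 1, 2, 0, 0, 0, 0, 0, 0, 0, 0, 0, 1, 0, 0, 0, 0, 0, 0, 1, 0, 0, 0, 0, 0, 0, 1, 0, 1, 0, 0, 0]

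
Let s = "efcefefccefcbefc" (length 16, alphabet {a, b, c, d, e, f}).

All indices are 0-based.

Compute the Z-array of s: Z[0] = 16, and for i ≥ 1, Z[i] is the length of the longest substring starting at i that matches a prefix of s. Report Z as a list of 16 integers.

Z[0]=16
i=1: fresh scan; Z[1]=0
i=2: fresh scan; Z[2]=0
i=3: fresh scan; Z[3]=2 extend→box=[3,5)
i=4: min(r-i=1, Z[1]=0)=0; Z[4]=0
i=5: fresh scan; Z[5]=3 extend→box=[5,8)
i=6: min(r-i=2, Z[1]=0)=0; Z[6]=0
i=7: min(r-i=1, Z[2]=0)=0; Z[7]=0
i=8: fresh scan; Z[8]=0
i=9: fresh scan; Z[9]=3 extend→box=[9,12)
i=10: min(r-i=2, Z[1]=0)=0; Z[10]=0
i=11: min(r-i=1, Z[2]=0)=0; Z[11]=0
i=12: fresh scan; Z[12]=0
i=13: fresh scan; Z[13]=3 extend→box=[13,16)
i=14: min(r-i=2, Z[1]=0)=0; Z[14]=0
i=15: min(r-i=1, Z[2]=0)=0; Z[15]=0

[16, 0, 0, 2, 0, 3, 0, 0, 0, 3, 0, 0, 0, 3, 0, 0]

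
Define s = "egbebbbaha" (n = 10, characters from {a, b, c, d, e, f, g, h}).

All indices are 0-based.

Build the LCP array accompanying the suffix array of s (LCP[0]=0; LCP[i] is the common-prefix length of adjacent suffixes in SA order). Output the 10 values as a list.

sorted suffixes:
  #0 SA[0]=9  'a'
  #1 SA[1]=7  'aha'
  #2 SA[2]=6  'baha'
  #3 SA[3]=5  'bbaha'
  #4 SA[4]=4  'bbbaha'
  #5 SA[5]=2  'bebbbaha'
  #6 SA[6]=3  'ebbbaha'
  #7 SA[7]=0  'egbebbbaha'
  #8 SA[8]=1  'gbebbbaha'
  #9 SA[9]=8  'ha'

SA = [9, 7, 6, 5, 4, 2, 3, 0, 1, 8]
rank  pair      lcp
   1  s[9:],s[7:]  1  'a'
   2  s[7:],s[6:]  0  ''
   3  s[6:],s[5:]  1  'b'
   4  s[5:],s[4:]  2  'bb'
   5  s[4:],s[2:]  1  'b'
   6  s[2:],s[3:]  0  ''
   7  s[3:],s[0:]  1  'e'
   8  s[0:],s[1:]  0  ''
   9  s[1:],s[8:]  0  ''

[0, 1, 0, 1, 2, 1, 0, 1, 0, 0]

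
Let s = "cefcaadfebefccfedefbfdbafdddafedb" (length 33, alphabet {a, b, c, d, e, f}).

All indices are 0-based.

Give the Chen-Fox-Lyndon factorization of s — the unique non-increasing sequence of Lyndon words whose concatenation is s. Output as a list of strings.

["cef", "c", "aadfebefccfedefbfdbafdddafedb"]

emit factor 1: 'cef' (i=0, period=3)
emit factor 2: 'c' (i=3, period=1)
emit factor 3: 'aadfebefccfedefbfdbafdddafedb' (i=4, period=29)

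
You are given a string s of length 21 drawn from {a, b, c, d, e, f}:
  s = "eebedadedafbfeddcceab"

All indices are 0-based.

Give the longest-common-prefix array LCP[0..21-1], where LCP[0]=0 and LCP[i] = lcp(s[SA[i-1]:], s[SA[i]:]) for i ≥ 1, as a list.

[0, 1, 1, 0, 1, 1, 0, 1, 0, 2, 1, 1, 1, 0, 1, 1, 3, 2, 1, 0, 1]

rank→(start, suffix):
  0 → (19, 'ab')
  1 → (5, 'adedafbfeddcceab')
  2 → (9, 'afbfeddcceab')
  3 → (20, 'b')
  4 → (2, 'bedadedafbfeddcceab')
  5 → (11, 'bfeddcceab')
  6 → (16, 'cceab')
  7 → (17, 'ceab')
  8 → (4, 'dadedafbfeddcceab')
  9 → (8, 'dafbfeddcceab')
  10 → (15, 'dcceab')
  11 → (14, 'ddcceab')
  12 → (6, 'dedafbfeddcceab')
  13 → (18, 'eab')
  14 → (1, 'ebedadedafbfeddcceab')
  15 → (3, 'edadedafbfeddcceab')
  16 → (7, 'edafbfeddcceab')
  17 → (13, 'eddcceab')
  18 → (0, 'eebedadedafbfeddcceab')
  19 → (10, 'fbfeddcceab')
  20 → (12, 'feddcceab')

SA = [19, 5, 9, 20, 2, 11, 16, 17, 4, 8, 15, 14, 6, 18, 1, 3, 7, 13, 0, 10, 12]
rank  pair      lcp
   1  s[19:],s[5:]  1  'a'
   2  s[5:],s[9:]  1  'a'
   3  s[9:],s[20:]  0  ''
   4  s[20:],s[2:]  1  'b'
   5  s[2:],s[11:]  1  'b'
   6  s[11:],s[16:]  0  ''
   7  s[16:],s[17:]  1  'c'
   8  s[17:],s[4:]  0  ''
   9  s[4:],s[8:]  2  'da'
  10  s[8:],s[15:]  1  'd'
  11  s[15:],s[14:]  1  'd'
  12  s[14:],s[6:]  1  'd'
  13  s[6:],s[18:]  0  ''
  14  s[18:],s[1:]  1  'e'
  15  s[1:],s[3:]  1  'e'
  16  s[3:],s[7:]  3  'eda'
  17  s[7:],s[13:]  2  'ed'
  18  s[13:],s[0:]  1  'e'
  19  s[0:],s[10:]  0  ''
  20  s[10:],s[12:]  1  'f'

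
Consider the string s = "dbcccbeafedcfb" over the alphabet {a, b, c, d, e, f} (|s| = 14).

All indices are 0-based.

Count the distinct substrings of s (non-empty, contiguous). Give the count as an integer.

sorted suffixes:
  #0 SA[0]=7  'afedcfb'
  #1 SA[1]=13  'b'
  #2 SA[2]=1  'bcccbeafedcfb'
  #3 SA[3]=5  'beafedcfb'
  #4 SA[4]=4  'cbeafedcfb'
  #5 SA[5]=3  'ccbeafedcfb'
  #6 SA[6]=2  'cccbeafedcfb'
  #7 SA[7]=11  'cfb'
  #8 SA[8]=0  'dbcccbeafedcfb'
  #9 SA[9]=10  'dcfb'
  #10 SA[10]=6  'eafedcfb'
  #11 SA[11]=9  'edcfb'
  #12 SA[12]=12  'fb'
  #13 SA[13]=8  'fedcfb'

SA = [7, 13, 1, 5, 4, 3, 2, 11, 0, 10, 6, 9, 12, 8]
[i] adj suffixes → lcp
  [1] 7/13 → 0 ('')
  [2] 13/1 → 1 ('b')
  [3] 1/5 → 1 ('b')
  [4] 5/4 → 0 ('')
  [5] 4/3 → 1 ('c')
  [6] 3/2 → 2 ('cc')
  [7] 2/11 → 1 ('c')
  [8] 11/0 → 0 ('')
  [9] 0/10 → 1 ('d')
  [10] 10/6 → 0 ('')
  [11] 6/9 → 1 ('e')
  [12] 9/12 → 0 ('')
  [13] 12/8 → 1 ('f')

n(n+1)/2 = 14·15/2 = 105
Σ LCP = 0 + 0 + 1 + 1 + 0 + 1 + 2 + 1 + 0 + 1 + 0 + 1 + 0 + 1 = 9
distinct = 105 − 9 = 96

96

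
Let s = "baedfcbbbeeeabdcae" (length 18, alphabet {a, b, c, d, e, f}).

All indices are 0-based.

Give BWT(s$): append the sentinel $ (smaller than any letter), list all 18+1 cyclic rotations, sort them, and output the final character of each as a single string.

rank  rotation             last
    0  $baedfcbbbeeeabdcae  e
    1  abdcae$baedfcbbbeee  e
    2  ae$baedfcbbbeeeabdc  c
    3  aedfcbbbeeeabdcae$b  b
    4  baedfcbbbeeeabdcae$  $
    5  bbbeeeabdcae$baedfc  c
    6  bbeeeabdcae$baedfcb  b
    7  bdcae$baedfcbbbeeea  a
    8  beeeabdcae$baedfcbb  b
    9  cae$baedfcbbbeeeabd  d
   10  cbbbeeeabdcae$baedf  f
   11  dcae$baedfcbbbeeeab  b
   12  dfcbbbeeeabdcae$bae  e
   13  e$baedfcbbbeeeabdca  a
   14  eabdcae$baedfcbbbee  e
   15  edfcbbbeeeabdcae$ba  a
   16  eeabdcae$baedfcbbbe  e
   17  eeeabdcae$baedfcbbb  b
   18  fcbbbeeeabdcae$baed  d

eecb$cbabdfbeaeaebd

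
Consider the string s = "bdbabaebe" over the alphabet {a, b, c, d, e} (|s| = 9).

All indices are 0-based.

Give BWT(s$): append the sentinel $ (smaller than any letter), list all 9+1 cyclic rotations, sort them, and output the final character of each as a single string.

rank  rotation    last
    0  $bdbabaebe  e
    1  abaebe$bdb  b
    2  aebe$bdbab  b
    3  babaebe$bd  d
    4  baebe$bdba  a
    5  bdbabaebe$  $
    6  be$bdbabae  e
    7  dbabaebe$b  b
    8  e$bdbabaeb  b
    9  ebe$bdbaba  a

ebbda$ebba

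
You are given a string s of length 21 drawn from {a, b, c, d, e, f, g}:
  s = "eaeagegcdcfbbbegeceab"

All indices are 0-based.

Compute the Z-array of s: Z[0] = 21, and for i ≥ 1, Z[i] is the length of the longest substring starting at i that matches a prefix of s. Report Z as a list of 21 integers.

[21, 0, 2, 0, 0, 1, 0, 0, 0, 0, 0, 0, 0, 0, 1, 0, 1, 0, 2, 0, 0]

Z[0]=21
i=1: fresh scan; Z[1]=0
i=2: fresh scan; Z[2]=2 extend→box=[2,4)
i=3: min(r-i=1, Z[1]=0)=0; Z[3]=0
i=4: fresh scan; Z[4]=0
i=5: fresh scan; Z[5]=1 extend→box=[5,6)
i=6: fresh scan; Z[6]=0
i=7: fresh scan; Z[7]=0
i=8: fresh scan; Z[8]=0
i=9: fresh scan; Z[9]=0
i=10: fresh scan; Z[10]=0
i=11: fresh scan; Z[11]=0
i=12: fresh scan; Z[12]=0
i=13: fresh scan; Z[13]=0
i=14: fresh scan; Z[14]=1 extend→box=[14,15)
i=15: fresh scan; Z[15]=0
i=16: fresh scan; Z[16]=1 extend→box=[16,17)
i=17: fresh scan; Z[17]=0
i=18: fresh scan; Z[18]=2 extend→box=[18,20)
i=19: min(r-i=1, Z[1]=0)=0; Z[19]=0
i=20: fresh scan; Z[20]=0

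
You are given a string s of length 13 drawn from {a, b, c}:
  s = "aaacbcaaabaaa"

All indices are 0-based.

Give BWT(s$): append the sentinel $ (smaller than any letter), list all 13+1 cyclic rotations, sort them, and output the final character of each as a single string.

rank  rotation        last
    0  $aaacbcaaabaaa  a
    1  a$aaacbcaaabaa  a
    2  aa$aaacbcaaaba  a
    3  aaa$aaacbcaaab  b
    4  aaabaaa$aaacbc  c
    5  aaacbcaaabaaa$  $
    6  aabaaa$aaacbca  a
    7  aacbcaaabaaa$a  a
    8  abaaa$aaacbcaa  a
    9  acbcaaabaaa$aa  a
   10  baaa$aaacbcaaa  a
   11  bcaaabaaa$aaac  c
   12  caaabaaa$aaacb  b
   13  cbcaaabaaa$aaa  a

aaabc$aaaaacba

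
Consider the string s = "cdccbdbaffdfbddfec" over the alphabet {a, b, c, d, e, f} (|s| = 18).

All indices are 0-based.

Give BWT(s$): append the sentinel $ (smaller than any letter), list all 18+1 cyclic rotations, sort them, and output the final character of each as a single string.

cbdcfecd$bcbfdfdfda

rank  rotation             last
    0  $cdccbdbaffdfbddfec  c
    1  affdfbddfec$cdccbdb  b
    2  baffdfbddfec$cdccbd  d
    3  bdbaffdfbddfec$cdcc  c
    4  bddfec$cdccbdbaffdf  f
    5  c$cdccbdbaffdfbddfe  e
    6  cbdbaffdfbddfec$cdc  c
    7  ccbdbaffdfbddfec$cd  d
    8  cdccbdbaffdfbddfec$  $
    9  dbaffdfbddfec$cdccb  b
   10  dccbdbaffdfbddfec$c  c
   11  ddfec$cdccbdbaffdfb  b
   12  dfbddfec$cdccbdbaff  f
   13  dfec$cdccbdbaffdfbd  d
   14  ec$cdccbdbaffdfbddf  f
   15  fbddfec$cdccbdbaffd  d
   16  fdfbddfec$cdccbdbaf  f
   17  fec$cdccbdbaffdfbdd  d
   18  ffdfbddfec$cdccbdba  a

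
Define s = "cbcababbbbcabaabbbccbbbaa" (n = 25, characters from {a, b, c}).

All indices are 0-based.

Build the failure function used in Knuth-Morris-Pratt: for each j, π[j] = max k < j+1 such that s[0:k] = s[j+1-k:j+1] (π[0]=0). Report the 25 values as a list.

[0, 0, 1, 0, 0, 0, 0, 0, 0, 0, 1, 0, 0, 0, 0, 0, 0, 0, 1, 1, 2, 0, 0, 0, 0]

π[0] = 0
j=1 s[j]='b': π[1]=0 (border '')
j=2 s[j]='c': π[2]=1 (border 'c')
j=3 s[j]='a': k: 1→0; π[3]=0 (border '')
j=4 s[j]='b': π[4]=0 (border '')
j=5 s[j]='a': π[5]=0 (border '')
j=6 s[j]='b': π[6]=0 (border '')
j=7 s[j]='b': π[7]=0 (border '')
j=8 s[j]='b': π[8]=0 (border '')
j=9 s[j]='b': π[9]=0 (border '')
j=10 s[j]='c': π[10]=1 (border 'c')
j=11 s[j]='a': k: 1→0; π[11]=0 (border '')
j=12 s[j]='b': π[12]=0 (border '')
j=13 s[j]='a': π[13]=0 (border '')
j=14 s[j]='a': π[14]=0 (border '')
j=15 s[j]='b': π[15]=0 (border '')
j=16 s[j]='b': π[16]=0 (border '')
j=17 s[j]='b': π[17]=0 (border '')
j=18 s[j]='c': π[18]=1 (border 'c')
j=19 s[j]='c': k: 1→0; π[19]=1 (border 'c')
j=20 s[j]='b': π[20]=2 (border 'cb')
j=21 s[j]='b': k: 2→0; π[21]=0 (border '')
j=22 s[j]='b': π[22]=0 (border '')
j=23 s[j]='a': π[23]=0 (border '')
j=24 s[j]='a': π[24]=0 (border '')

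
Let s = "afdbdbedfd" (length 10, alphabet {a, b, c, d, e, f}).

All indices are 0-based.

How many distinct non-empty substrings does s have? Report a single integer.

48

sorted suffixes:
  #0 SA[0]=0  'afdbdbedfd'
  #1 SA[1]=3  'bdbedfd'
  #2 SA[2]=5  'bedfd'
  #3 SA[3]=9  'd'
  #4 SA[4]=2  'dbdbedfd'
  #5 SA[5]=4  'dbedfd'
  #6 SA[6]=7  'dfd'
  #7 SA[7]=6  'edfd'
  #8 SA[8]=8  'fd'
  #9 SA[9]=1  'fdbdbedfd'

SA = [0, 3, 5, 9, 2, 4, 7, 6, 8, 1]
rank  pair      lcp
   1  s[0:],s[3:]  0  ''
   2  s[3:],s[5:]  1  'b'
   3  s[5:],s[9:]  0  ''
   4  s[9:],s[2:]  1  'd'
   5  s[2:],s[4:]  2  'db'
   6  s[4:],s[7:]  1  'd'
   7  s[7:],s[6:]  0  ''
   8  s[6:],s[8:]  0  ''
   9  s[8:],s[1:]  2  'fd'

n(n+1)/2 = 10·11/2 = 55
Σ LCP = 0 + 0 + 1 + 0 + 1 + 2 + 1 + 0 + 0 + 2 = 7
distinct = 55 − 7 = 48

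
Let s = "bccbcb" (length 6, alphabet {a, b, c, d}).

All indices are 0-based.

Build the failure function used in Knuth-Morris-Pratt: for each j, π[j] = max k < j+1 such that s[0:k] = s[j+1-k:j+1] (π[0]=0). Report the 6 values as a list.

[0, 0, 0, 1, 2, 1]

π[0] = 0
j=1 s[j]='c': π[1]=0 (border '')
j=2 s[j]='c': π[2]=0 (border '')
j=3 s[j]='b': π[3]=1 (border 'b')
j=4 s[j]='c': π[4]=2 (border 'bc')
j=5 s[j]='b': k: 2→0; π[5]=1 (border 'b')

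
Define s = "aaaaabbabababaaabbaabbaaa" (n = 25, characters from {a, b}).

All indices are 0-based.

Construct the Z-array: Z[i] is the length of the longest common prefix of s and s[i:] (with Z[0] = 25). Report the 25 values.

Z[0]=25
i=1: fresh scan; Z[1]=4 grow→box=[1,5)
i=2: min(r-i=3, Z[1]=4)=3; Z[2]=3
i=3: min(r-i=2, Z[2]=3)=2; Z[3]=2
i=4: min(r-i=1, Z[3]=2)=1; Z[4]=1
i=5: fresh scan; Z[5]=0
i=6: fresh scan; Z[6]=0
i=7: fresh scan; Z[7]=1 grow→box=[7,8)
i=8: fresh scan; Z[8]=0
i=9: fresh scan; Z[9]=1 grow→box=[9,10)
i=10: fresh scan; Z[10]=0
i=11: fresh scan; Z[11]=1 grow→box=[11,12)
i=12: fresh scan; Z[12]=0
i=13: fresh scan; Z[13]=3 grow→box=[13,16)
i=14: min(r-i=2, Z[1]=4)=2; Z[14]=2
i=15: min(r-i=1, Z[2]=3)=1; Z[15]=1
i=16: fresh scan; Z[16]=0
i=17: fresh scan; Z[17]=0
i=18: fresh scan; Z[18]=2 grow→box=[18,20)
i=19: min(r-i=1, Z[1]=4)=1; Z[19]=1
i=20: fresh scan; Z[20]=0
i=21: fresh scan; Z[21]=0
i=22: fresh scan; Z[22]=3 grow→box=[22,25)
i=23: min(r-i=2, Z[1]=4)=2; Z[23]=2
i=24: min(r-i=1, Z[2]=3)=1; Z[24]=1

[25, 4, 3, 2, 1, 0, 0, 1, 0, 1, 0, 1, 0, 3, 2, 1, 0, 0, 2, 1, 0, 0, 3, 2, 1]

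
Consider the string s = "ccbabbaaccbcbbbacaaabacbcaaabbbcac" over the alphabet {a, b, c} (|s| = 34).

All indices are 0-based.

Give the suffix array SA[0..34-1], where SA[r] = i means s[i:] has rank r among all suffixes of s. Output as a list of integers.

[17, 25, 18, 26, 6, 19, 3, 27, 32, 15, 21, 7, 5, 2, 14, 20, 4, 13, 12, 28, 29, 23, 30, 10, 33, 16, 24, 31, 1, 11, 22, 9, 0, 8]

rank→(start, suffix):
  0 → (17, 'aaabacbcaaabbbcac')
  1 → (25, 'aaabbbcac')
  2 → (18, 'aabacbcaaabbbcac')
  3 → (26, 'aabbbcac')
  4 → (6, 'aaccbcbbbacaaabacbcaaabbbcac')
  5 → (19, 'abacbcaaabbbcac')
  6 → (3, 'abbaaccbcbbbacaaabacbcaaabbbcac')
  7 → (27, 'abbbcac')
  8 → (32, 'ac')
  9 → (15, 'acaaabacbcaaabbbcac')
  10 → (21, 'acbcaaabbbcac')
  11 → (7, 'accbcbbbacaaabacbcaaabbbcac')
  12 → (5, 'baaccbcbbbacaaabacbcaaabbbcac')
  13 → (2, 'babbaaccbcbbbacaaabacbcaaabbbcac')
  14 → (14, 'bacaaabacbcaaabbbcac')
  15 → (20, 'bacbcaaabbbcac')
  16 → (4, 'bbaaccbcbbbacaaabacbcaaabbbcac')
  17 → (13, 'bbacaaabacbcaaabbbcac')
  18 → (12, 'bbbacaaabacbcaaabbbcac')
  19 → (28, 'bbbcac')
  20 → (29, 'bbcac')
  21 → (23, 'bcaaabbbcac')
  22 → (30, 'bcac')
  23 → (10, 'bcbbbacaaabacbcaaabbbcac')
  24 → (33, 'c')
  25 → (16, 'caaabacbcaaabbbcac')
  26 → (24, 'caaabbbcac')
  27 → (31, 'cac')
  28 → (1, 'cbabbaaccbcbbbacaaabacbcaaabbbcac')
  29 → (11, 'cbbbacaaabacbcaaabbbcac')
  30 → (22, 'cbcaaabbbcac')
  31 → (9, 'cbcbbbacaaabacbcaaabbbcac')
  32 → (0, 'ccbabbaaccbcbbbacaaabacbcaaabbbcac')
  33 → (8, 'ccbcbbbacaaabacbcaaabbbcac')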